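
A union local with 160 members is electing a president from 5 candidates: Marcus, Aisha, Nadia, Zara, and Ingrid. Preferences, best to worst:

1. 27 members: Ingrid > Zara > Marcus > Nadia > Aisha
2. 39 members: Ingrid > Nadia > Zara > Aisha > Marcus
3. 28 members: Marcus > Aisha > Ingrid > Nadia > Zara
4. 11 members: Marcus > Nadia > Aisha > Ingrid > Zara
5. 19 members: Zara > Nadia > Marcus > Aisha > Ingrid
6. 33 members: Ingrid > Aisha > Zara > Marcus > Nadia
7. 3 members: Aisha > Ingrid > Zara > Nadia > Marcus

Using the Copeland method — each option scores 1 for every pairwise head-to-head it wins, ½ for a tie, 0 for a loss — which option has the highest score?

Marcus: beats Aisha and Nadia; loses to Zara and Ingrid → score 2.
Aisha: loses to Marcus, Nadia, Zara, and Ingrid → score 0.
Nadia: beats Aisha; loses to Marcus, Zara, and Ingrid → score 1.
Zara: beats Marcus, Aisha, and Nadia; loses to Ingrid → score 3.
Ingrid: beats Marcus, Aisha, Nadia, and Zara → score 4.
Ingrid has the best pairwise record.

Ingrid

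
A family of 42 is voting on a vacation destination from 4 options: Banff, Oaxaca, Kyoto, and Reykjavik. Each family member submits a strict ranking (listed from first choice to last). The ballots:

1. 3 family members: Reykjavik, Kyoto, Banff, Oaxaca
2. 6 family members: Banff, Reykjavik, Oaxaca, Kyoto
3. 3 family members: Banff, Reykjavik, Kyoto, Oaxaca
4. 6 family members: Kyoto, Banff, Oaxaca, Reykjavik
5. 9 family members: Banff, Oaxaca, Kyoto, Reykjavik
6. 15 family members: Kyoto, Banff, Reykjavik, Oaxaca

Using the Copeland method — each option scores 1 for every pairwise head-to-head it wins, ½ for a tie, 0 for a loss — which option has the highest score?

Banff: beats Oaxaca and Reykjavik; loses to Kyoto → score 2.
Oaxaca: loses to Banff, Kyoto, and Reykjavik → score 0.
Kyoto: beats Banff, Oaxaca, and Reykjavik → score 3.
Reykjavik: beats Oaxaca; loses to Banff and Kyoto → score 1.
Kyoto has the best pairwise record.

Kyoto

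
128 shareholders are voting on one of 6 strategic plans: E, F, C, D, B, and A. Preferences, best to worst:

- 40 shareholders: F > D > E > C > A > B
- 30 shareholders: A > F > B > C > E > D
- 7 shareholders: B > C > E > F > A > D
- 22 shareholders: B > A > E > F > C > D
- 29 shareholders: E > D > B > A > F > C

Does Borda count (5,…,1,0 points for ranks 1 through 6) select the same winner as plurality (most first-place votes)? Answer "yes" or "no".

Borda — scores: E 382, F 407, C 190, D 276, B 322, A 343. Winner: F.
Plurality — first-place votes: E 29, F 40, C 0, D 0, B 29, A 30. Winner: F.
The two methods agree.

yes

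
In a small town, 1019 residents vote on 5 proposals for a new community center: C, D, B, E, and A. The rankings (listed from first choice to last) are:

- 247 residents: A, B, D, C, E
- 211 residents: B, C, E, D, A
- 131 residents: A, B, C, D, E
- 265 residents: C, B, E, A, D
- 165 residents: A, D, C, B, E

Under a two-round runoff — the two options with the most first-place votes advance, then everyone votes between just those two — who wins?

Round 1 first-place votes: C 265, D 0, B 211, E 0, A 543.
A and C advance.
Runoff: A is preferred to C by 543 voters; C by 476.
A wins the runoff.

A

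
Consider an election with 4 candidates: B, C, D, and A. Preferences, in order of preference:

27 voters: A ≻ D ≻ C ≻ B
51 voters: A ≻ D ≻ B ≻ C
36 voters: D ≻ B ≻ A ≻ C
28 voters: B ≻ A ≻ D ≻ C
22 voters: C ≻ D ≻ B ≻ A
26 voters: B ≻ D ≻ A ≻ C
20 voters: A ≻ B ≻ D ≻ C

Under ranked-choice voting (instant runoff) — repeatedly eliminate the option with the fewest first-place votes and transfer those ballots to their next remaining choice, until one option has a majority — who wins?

A

Round 1: B 54, C 22, D 36, A 98. Eliminate C.
Round 2: B 54, D 58, A 98. Eliminate B.
Round 3: D 84, A 126. A has a majority.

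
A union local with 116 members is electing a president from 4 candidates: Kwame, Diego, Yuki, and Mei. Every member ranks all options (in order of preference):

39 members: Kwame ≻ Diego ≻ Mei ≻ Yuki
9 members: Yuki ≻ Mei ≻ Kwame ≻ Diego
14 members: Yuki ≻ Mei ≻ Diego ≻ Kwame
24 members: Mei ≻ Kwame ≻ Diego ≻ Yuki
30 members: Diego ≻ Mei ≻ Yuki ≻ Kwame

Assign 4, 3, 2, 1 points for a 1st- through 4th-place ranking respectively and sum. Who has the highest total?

Kwame: 39·4 + 9·2 + 14·1 + 24·3 + 30·1 = 290
Diego: 39·3 + 9·1 + 14·2 + 24·2 + 30·4 = 322
Yuki: 39·1 + 9·4 + 14·4 + 24·1 + 30·2 = 215
Mei: 39·2 + 9·3 + 14·3 + 24·4 + 30·3 = 333
Mei has the highest Borda score (333).

Mei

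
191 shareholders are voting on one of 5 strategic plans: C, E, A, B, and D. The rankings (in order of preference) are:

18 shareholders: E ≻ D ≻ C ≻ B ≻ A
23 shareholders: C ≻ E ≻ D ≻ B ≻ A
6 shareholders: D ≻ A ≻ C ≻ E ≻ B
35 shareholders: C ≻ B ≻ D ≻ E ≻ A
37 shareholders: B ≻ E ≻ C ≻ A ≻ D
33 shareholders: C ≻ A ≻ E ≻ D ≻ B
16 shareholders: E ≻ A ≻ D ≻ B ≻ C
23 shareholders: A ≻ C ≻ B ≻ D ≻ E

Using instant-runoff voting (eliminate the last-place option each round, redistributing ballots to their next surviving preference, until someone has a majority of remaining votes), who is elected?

Round 1: C 91, E 34, A 23, B 37, D 6. Eliminate D.
Round 2: C 91, E 34, A 29, B 37. Eliminate A.
Round 3: C 120, E 34, B 37. C has a majority.

C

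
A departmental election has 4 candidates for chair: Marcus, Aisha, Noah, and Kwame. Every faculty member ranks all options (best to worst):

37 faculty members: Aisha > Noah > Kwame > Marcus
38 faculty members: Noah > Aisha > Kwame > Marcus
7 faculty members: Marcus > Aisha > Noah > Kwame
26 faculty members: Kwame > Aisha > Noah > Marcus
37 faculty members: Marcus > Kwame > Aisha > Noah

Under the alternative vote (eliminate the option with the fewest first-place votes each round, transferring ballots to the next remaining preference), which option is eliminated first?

Round 1: Marcus 44, Aisha 37, Noah 38, Kwame 26. Eliminate Kwame.

Kwame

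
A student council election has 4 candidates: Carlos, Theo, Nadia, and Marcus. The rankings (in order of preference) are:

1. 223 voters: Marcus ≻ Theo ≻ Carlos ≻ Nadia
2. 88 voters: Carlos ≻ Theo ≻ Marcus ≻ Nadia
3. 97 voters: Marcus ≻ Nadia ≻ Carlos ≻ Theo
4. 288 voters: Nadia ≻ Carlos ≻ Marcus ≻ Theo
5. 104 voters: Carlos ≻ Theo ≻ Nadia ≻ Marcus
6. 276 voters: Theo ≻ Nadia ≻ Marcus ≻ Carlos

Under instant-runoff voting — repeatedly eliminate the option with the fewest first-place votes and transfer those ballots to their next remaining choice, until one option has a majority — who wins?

Round 1: Carlos 192, Theo 276, Nadia 288, Marcus 320. Eliminate Carlos.
Round 2: Theo 468, Nadia 288, Marcus 320. Eliminate Nadia.
Round 3: Theo 468, Marcus 608. Marcus has a majority.

Marcus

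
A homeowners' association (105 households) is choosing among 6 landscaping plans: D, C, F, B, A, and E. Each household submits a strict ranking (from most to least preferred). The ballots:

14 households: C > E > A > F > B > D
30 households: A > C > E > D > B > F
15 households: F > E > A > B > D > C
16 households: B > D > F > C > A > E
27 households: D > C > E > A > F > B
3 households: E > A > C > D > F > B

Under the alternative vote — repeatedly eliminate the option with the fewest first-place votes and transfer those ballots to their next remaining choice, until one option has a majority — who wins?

A

Round 1: D 27, C 14, F 15, B 16, A 30, E 3. Eliminate E.
Round 2: D 27, C 14, F 15, B 16, A 33. Eliminate C.
Round 3: D 27, F 15, B 16, A 47. Eliminate F.
Round 4: D 27, B 16, A 62. A has a majority.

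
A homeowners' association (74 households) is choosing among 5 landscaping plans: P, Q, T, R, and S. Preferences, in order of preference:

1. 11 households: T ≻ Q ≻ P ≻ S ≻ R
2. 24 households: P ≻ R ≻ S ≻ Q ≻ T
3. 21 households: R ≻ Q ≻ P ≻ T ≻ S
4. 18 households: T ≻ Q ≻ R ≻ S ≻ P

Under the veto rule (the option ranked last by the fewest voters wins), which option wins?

Last-place votes: P 18, Q 0, T 24, R 11, S 21.
Q is ranked last by the fewest voters, so Q wins.

Q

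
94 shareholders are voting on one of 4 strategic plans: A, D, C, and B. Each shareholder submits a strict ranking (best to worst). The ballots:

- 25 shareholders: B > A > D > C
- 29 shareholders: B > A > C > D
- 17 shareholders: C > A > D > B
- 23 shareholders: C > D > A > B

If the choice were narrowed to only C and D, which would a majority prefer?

Voters preferring C to D: 69; preferring D to C: 25.
C wins the head-to-head.

C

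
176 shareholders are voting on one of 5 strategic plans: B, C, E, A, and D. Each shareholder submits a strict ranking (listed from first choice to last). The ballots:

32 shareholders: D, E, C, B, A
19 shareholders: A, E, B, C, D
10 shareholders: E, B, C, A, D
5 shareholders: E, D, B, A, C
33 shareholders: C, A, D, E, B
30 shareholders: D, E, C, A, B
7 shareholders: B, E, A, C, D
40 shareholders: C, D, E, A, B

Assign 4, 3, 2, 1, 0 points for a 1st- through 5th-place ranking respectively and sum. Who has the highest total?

B: 32·1 + 19·2 + 10·3 + 5·2 + 33·0 + 30·0 + 7·4 + 40·0 = 138
C: 32·2 + 19·1 + 10·2 + 5·0 + 33·4 + 30·2 + 7·1 + 40·4 = 462
E: 32·3 + 19·3 + 10·4 + 5·4 + 33·1 + 30·3 + 7·3 + 40·2 = 437
A: 32·0 + 19·4 + 10·1 + 5·1 + 33·3 + 30·1 + 7·2 + 40·1 = 274
D: 32·4 + 19·0 + 10·0 + 5·3 + 33·2 + 30·4 + 7·0 + 40·3 = 449
C has the highest Borda score (462).

C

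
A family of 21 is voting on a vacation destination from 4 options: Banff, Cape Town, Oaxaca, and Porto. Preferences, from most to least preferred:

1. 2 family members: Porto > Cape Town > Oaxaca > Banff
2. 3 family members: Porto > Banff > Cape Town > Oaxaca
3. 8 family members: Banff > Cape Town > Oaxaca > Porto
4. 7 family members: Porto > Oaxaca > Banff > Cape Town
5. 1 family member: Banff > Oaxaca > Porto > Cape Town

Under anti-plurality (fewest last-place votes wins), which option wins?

Banff

Last-place votes: Banff 2, Cape Town 8, Oaxaca 3, Porto 8.
Banff is ranked last by the fewest voters, so Banff wins.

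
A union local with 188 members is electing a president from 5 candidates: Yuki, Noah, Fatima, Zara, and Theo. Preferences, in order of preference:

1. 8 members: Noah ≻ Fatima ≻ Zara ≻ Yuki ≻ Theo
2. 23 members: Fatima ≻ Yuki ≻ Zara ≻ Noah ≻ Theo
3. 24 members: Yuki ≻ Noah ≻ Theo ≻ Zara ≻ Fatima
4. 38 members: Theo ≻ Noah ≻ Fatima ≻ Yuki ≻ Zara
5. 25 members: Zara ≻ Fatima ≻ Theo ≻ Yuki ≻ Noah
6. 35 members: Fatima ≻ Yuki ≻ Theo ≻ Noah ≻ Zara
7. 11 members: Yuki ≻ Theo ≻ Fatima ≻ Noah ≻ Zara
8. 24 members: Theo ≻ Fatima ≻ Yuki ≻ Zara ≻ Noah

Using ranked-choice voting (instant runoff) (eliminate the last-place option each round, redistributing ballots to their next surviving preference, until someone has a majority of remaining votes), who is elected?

Theo

Round 1: Yuki 35, Noah 8, Fatima 58, Zara 25, Theo 62. Eliminate Noah.
Round 2: Yuki 35, Fatima 66, Zara 25, Theo 62. Eliminate Zara.
Round 3: Yuki 35, Fatima 91, Theo 62. Eliminate Yuki.
Round 4: Fatima 91, Theo 97. Theo has a majority.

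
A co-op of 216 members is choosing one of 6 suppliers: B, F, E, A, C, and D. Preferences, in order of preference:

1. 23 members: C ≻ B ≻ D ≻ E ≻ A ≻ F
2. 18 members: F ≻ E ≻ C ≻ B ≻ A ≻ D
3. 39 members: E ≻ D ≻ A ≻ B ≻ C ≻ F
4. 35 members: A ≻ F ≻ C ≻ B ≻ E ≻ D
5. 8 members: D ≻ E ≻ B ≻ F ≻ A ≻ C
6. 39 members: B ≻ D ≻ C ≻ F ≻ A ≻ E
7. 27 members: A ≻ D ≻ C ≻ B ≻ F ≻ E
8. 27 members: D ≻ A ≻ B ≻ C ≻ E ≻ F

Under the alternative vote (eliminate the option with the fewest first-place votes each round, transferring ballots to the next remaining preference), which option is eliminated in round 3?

D

Round 1: B 39, F 18, E 39, A 62, C 23, D 35. Eliminate F.
Round 2: B 39, E 57, A 62, C 23, D 35. Eliminate C.
Round 3: B 62, E 57, A 62, D 35. Eliminate D.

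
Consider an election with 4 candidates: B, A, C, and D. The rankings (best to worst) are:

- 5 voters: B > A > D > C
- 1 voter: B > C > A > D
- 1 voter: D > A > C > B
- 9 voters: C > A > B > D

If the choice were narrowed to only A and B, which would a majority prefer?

Voters preferring A to B: 10; preferring B to A: 6.
A wins the head-to-head.

A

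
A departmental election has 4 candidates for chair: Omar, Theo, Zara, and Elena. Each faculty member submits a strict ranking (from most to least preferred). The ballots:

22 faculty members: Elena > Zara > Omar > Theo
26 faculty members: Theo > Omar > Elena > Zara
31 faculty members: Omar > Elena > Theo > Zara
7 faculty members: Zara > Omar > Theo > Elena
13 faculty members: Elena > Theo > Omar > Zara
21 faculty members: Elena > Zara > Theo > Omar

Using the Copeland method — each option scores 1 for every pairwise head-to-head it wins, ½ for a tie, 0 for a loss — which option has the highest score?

Omar: beats Zara and Elena; ties Theo → score 2.5.
Theo: beats Zara; ties Omar; loses to Elena → score 1.5.
Zara: loses to Omar, Theo, and Elena → score 0.
Elena: beats Theo and Zara; loses to Omar → score 2.
Omar has the best pairwise record.

Omar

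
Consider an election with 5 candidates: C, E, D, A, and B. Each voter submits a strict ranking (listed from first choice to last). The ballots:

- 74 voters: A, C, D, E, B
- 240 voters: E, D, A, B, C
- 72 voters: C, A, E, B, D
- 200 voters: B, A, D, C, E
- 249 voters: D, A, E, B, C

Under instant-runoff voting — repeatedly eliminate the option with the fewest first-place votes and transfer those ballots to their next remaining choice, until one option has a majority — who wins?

D

Round 1: C 72, E 240, D 249, A 74, B 200. Eliminate C.
Round 2: E 240, D 249, A 146, B 200. Eliminate A.
Round 3: E 312, D 323, B 200. Eliminate B.
Round 4: E 312, D 523. D has a majority.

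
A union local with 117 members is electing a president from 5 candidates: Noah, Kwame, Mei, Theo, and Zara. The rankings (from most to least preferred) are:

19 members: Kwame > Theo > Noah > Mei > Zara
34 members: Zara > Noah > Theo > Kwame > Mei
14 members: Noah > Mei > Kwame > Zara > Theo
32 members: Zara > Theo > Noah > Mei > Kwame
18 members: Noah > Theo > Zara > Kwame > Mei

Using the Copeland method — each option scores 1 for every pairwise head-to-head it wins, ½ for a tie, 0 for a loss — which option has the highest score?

Zara

Noah: beats Kwame, Mei, and Theo; loses to Zara → score 3.
Kwame: beats Mei; loses to Noah, Theo, and Zara → score 1.
Mei: loses to Noah, Kwame, Theo, and Zara → score 0.
Theo: beats Kwame and Mei; loses to Noah and Zara → score 2.
Zara: beats Noah, Kwame, Mei, and Theo → score 4.
Zara has the best pairwise record.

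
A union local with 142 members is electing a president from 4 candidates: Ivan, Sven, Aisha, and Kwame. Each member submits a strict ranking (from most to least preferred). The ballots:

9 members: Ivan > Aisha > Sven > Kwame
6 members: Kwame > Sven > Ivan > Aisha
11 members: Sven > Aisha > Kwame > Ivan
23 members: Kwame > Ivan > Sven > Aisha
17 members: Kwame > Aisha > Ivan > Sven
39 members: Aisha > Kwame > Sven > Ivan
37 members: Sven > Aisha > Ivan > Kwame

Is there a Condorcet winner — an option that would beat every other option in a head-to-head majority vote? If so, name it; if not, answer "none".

Checking pairwise contests:
Sven beats Ivan 93–49.
Kwame beats Sven 85–57.
Sven beats Aisha 77–65.
Aisha beats Kwame 96–46.
Every option loses at least one head-to-head, so there is no Condorcet winner.

none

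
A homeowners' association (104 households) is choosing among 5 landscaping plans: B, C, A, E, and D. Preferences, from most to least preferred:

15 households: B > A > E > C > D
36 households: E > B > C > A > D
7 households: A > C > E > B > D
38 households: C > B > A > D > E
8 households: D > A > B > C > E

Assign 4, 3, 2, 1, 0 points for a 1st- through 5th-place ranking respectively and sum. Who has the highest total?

B

B: 15·4 + 36·3 + 7·1 + 38·3 + 8·2 = 305
C: 15·1 + 36·2 + 7·3 + 38·4 + 8·1 = 268
A: 15·3 + 36·1 + 7·4 + 38·2 + 8·3 = 209
E: 15·2 + 36·4 + 7·2 + 38·0 + 8·0 = 188
D: 15·0 + 36·0 + 7·0 + 38·1 + 8·4 = 70
B has the highest Borda score (305).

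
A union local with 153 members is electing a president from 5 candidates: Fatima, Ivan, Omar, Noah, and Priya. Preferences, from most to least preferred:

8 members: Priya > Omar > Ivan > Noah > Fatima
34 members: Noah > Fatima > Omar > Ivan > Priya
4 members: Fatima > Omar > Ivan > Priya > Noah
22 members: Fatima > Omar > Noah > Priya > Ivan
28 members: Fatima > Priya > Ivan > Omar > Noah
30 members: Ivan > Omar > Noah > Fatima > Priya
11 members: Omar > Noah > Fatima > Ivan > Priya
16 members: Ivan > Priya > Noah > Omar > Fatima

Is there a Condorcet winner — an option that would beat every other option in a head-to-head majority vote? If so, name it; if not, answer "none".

none

Checking pairwise contests:
Noah beats Fatima 99–54.
Fatima beats Ivan 99–54.
Fatima beats Omar 88–65.
Ivan beats Noah 86–67.
Fatima beats Priya 129–24.
Every option loses at least one head-to-head, so there is no Condorcet winner.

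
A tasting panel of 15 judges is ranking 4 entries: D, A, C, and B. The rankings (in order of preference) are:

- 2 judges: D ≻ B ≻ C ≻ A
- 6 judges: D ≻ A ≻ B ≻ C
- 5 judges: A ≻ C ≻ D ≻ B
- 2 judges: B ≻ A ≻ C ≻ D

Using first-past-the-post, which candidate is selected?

First-place votes: D 8, A 5, C 0, B 2.
D has the most first-place votes.

D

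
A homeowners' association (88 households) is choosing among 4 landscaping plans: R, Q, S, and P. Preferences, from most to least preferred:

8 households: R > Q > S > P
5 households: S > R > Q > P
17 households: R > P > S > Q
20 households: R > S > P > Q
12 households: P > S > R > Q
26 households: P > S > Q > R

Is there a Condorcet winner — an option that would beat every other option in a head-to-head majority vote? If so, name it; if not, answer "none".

R vs Q: 62–26 for R.
R vs S: 45–43 for R.
R vs P: 50–38 for R.
R beats every other option head-to-head.

R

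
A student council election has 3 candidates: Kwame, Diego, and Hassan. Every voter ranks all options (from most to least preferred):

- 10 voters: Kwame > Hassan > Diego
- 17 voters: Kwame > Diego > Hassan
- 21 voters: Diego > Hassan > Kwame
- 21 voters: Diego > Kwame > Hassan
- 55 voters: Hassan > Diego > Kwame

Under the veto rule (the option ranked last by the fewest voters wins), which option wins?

Diego

Last-place votes: Kwame 76, Diego 10, Hassan 38.
Diego is ranked last by the fewest voters, so Diego wins.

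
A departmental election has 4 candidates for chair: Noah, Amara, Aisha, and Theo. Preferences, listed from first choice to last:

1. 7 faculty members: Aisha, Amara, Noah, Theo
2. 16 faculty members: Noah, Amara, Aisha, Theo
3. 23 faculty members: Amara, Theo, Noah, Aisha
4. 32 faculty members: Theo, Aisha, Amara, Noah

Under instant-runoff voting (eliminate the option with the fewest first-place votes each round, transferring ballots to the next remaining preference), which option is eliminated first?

Aisha

Round 1: Noah 16, Amara 23, Aisha 7, Theo 32. Eliminate Aisha.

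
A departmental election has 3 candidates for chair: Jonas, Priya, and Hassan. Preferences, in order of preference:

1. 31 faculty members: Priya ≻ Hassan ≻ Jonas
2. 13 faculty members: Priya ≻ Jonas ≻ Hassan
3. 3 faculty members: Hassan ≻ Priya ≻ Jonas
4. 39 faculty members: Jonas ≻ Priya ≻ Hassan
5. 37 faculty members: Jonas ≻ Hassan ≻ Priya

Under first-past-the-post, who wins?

Jonas

First-place votes: Jonas 76, Priya 44, Hassan 3.
Jonas has the most first-place votes.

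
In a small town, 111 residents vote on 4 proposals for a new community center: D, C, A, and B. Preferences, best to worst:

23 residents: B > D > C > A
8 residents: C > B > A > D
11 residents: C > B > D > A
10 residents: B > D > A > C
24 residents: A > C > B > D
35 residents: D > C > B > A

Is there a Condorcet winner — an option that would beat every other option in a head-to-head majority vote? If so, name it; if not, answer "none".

none

Checking pairwise contests:
B beats D 76–35.
D beats C 68–43.
D beats A 79–32.
C beats B 78–33.
Every option loses at least one head-to-head, so there is no Condorcet winner.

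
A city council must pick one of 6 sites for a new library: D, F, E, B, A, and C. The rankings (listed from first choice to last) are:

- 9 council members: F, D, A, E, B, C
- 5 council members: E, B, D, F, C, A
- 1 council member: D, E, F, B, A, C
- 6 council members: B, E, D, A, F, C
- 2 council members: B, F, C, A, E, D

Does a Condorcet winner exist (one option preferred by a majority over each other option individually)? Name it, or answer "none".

E vs D: 13–10 for E.
E vs F: 12–11 for E.
E vs B: 15–8 for E.
E vs A: 12–11 for E.
E vs C: 21–2 for E.
E beats every other option head-to-head.

E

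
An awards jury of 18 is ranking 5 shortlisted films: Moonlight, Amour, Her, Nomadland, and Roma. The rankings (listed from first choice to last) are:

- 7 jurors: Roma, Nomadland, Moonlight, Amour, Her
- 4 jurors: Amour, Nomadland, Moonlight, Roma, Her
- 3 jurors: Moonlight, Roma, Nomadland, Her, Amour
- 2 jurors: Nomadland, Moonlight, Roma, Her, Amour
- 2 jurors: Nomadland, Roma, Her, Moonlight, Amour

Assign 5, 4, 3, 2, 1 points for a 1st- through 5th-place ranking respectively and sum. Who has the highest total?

Nomadland

Moonlight: 7·3 + 4·3 + 3·5 + 2·4 + 2·2 = 60
Amour: 7·2 + 4·5 + 3·1 + 2·1 + 2·1 = 41
Her: 7·1 + 4·1 + 3·2 + 2·2 + 2·3 = 27
Nomadland: 7·4 + 4·4 + 3·3 + 2·5 + 2·5 = 73
Roma: 7·5 + 4·2 + 3·4 + 2·3 + 2·4 = 69
Nomadland has the highest Borda score (73).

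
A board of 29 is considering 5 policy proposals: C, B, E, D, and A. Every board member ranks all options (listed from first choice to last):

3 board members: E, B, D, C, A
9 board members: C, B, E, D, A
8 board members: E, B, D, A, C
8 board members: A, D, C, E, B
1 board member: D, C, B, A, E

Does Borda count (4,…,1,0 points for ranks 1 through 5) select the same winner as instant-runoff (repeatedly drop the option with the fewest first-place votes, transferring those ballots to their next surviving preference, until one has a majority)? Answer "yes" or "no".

Borda — scores: C 58, B 62, E 70, D 59, A 41. Winner: E.
Instant-runoff — R1 C 9, B 0, E 11, D 1, A 8 (B out); R2 C 9, E 11, D 1, A 8 (D out); R3 C 10, E 11, A 8 (A out); R4 C 18, E 11 (C winner). Winner: C.
The two methods disagree.

no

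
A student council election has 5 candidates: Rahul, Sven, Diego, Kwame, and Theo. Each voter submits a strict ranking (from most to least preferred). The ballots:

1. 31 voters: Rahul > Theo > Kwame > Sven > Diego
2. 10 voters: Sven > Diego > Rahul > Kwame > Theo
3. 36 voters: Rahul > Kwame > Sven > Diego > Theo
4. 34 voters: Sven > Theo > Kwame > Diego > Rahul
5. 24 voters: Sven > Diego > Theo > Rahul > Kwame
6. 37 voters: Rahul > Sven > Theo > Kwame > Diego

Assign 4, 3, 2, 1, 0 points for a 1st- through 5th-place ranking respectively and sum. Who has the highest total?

Sven

Rahul: 31·4 + 10·2 + 36·4 + 34·0 + 24·1 + 37·4 = 460
Sven: 31·1 + 10·4 + 36·2 + 34·4 + 24·4 + 37·3 = 486
Diego: 31·0 + 10·3 + 36·1 + 34·1 + 24·3 + 37·0 = 172
Kwame: 31·2 + 10·1 + 36·3 + 34·2 + 24·0 + 37·1 = 285
Theo: 31·3 + 10·0 + 36·0 + 34·3 + 24·2 + 37·2 = 317
Sven has the highest Borda score (486).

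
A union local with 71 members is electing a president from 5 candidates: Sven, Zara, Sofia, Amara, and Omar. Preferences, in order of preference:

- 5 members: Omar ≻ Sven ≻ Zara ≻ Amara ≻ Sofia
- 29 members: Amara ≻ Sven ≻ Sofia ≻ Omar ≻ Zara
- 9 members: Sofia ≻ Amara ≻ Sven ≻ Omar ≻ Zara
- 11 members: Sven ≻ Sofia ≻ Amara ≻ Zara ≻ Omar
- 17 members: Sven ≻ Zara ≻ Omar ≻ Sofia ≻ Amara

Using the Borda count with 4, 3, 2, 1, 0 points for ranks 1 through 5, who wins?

Sven

Sven: 5·3 + 29·3 + 9·2 + 11·4 + 17·4 = 232
Zara: 5·2 + 29·0 + 9·0 + 11·1 + 17·3 = 72
Sofia: 5·0 + 29·2 + 9·4 + 11·3 + 17·1 = 144
Amara: 5·1 + 29·4 + 9·3 + 11·2 + 17·0 = 170
Omar: 5·4 + 29·1 + 9·1 + 11·0 + 17·2 = 92
Sven has the highest Borda score (232).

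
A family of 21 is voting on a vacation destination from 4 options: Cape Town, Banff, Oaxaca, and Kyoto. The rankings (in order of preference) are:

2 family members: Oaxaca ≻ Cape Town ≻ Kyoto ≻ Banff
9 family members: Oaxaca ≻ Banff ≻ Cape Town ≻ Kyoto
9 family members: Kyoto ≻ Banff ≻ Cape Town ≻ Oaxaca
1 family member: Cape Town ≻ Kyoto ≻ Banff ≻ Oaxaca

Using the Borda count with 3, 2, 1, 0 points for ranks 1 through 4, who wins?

Banff

Cape Town: 2·2 + 9·1 + 9·1 + 1·3 = 25
Banff: 2·0 + 9·2 + 9·2 + 1·1 = 37
Oaxaca: 2·3 + 9·3 + 9·0 + 1·0 = 33
Kyoto: 2·1 + 9·0 + 9·3 + 1·2 = 31
Banff has the highest Borda score (37).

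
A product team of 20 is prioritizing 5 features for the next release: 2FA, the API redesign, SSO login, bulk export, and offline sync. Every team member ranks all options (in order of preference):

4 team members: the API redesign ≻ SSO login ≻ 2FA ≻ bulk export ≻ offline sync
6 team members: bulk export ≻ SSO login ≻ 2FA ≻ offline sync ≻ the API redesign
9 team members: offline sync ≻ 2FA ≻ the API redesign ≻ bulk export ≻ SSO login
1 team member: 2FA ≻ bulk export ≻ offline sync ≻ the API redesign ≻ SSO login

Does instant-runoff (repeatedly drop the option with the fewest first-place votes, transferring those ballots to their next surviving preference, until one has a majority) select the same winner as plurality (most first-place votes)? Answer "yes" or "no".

no

Instant-runoff — R1 2FA 1, the API redesign 4, SSO login 0, bulk export 6, offline sync 9 (SSO login out); R2 2FA 1, the API redesign 4, bulk export 6, offline sync 9 (2FA out); R3 the API redesign 4, bulk export 7, offline sync 9 (the API redesign out); R4 bulk export 11, offline sync 9 (bulk export winner). Winner: bulk export.
Plurality — first-place votes: 2FA 1, the API redesign 4, SSO login 0, bulk export 6, offline sync 9. Winner: offline sync.
The two methods disagree.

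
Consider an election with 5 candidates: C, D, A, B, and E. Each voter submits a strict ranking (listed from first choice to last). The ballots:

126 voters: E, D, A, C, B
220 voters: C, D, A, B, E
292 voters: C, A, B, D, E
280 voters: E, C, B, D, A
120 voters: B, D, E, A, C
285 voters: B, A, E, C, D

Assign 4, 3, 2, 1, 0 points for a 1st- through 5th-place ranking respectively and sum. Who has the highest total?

C

C: 126·1 + 220·4 + 292·4 + 280·3 + 120·0 + 285·1 = 3299
D: 126·3 + 220·3 + 292·1 + 280·1 + 120·3 + 285·0 = 1970
A: 126·2 + 220·2 + 292·3 + 280·0 + 120·1 + 285·3 = 2543
B: 126·0 + 220·1 + 292·2 + 280·2 + 120·4 + 285·4 = 2984
E: 126·4 + 220·0 + 292·0 + 280·4 + 120·2 + 285·2 = 2434
C has the highest Borda score (3299).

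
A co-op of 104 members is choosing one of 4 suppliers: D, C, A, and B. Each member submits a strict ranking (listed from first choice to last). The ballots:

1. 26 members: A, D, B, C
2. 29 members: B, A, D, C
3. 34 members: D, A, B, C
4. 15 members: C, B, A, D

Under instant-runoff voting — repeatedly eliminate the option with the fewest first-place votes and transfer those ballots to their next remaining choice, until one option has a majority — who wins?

Round 1: D 34, C 15, A 26, B 29. Eliminate C.
Round 2: D 34, A 26, B 44. Eliminate A.
Round 3: D 60, B 44. D has a majority.

D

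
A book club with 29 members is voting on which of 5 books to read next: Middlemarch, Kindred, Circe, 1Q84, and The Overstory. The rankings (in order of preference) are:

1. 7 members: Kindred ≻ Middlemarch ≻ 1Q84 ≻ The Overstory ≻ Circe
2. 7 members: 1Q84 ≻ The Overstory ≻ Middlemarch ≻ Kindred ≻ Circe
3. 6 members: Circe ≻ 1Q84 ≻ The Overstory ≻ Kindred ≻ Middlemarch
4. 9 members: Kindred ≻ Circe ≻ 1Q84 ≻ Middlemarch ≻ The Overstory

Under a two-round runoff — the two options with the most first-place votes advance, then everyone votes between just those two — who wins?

Round 1 first-place votes: Middlemarch 0, Kindred 16, Circe 6, 1Q84 7, The Overstory 0.
Kindred and 1Q84 advance.
Runoff: Kindred is preferred to 1Q84 by 16 voters; 1Q84 by 13.
Kindred wins the runoff.

Kindred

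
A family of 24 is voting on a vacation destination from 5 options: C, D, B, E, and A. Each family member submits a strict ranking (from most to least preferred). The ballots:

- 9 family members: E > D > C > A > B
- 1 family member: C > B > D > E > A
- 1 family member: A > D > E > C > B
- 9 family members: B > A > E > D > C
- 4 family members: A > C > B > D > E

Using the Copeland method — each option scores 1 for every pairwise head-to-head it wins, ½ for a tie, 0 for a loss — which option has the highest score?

A

C: beats B; loses to D, E, and A → score 1.
D: beats C; loses to B, E, and A → score 1.
B: beats D and E; loses to C and A → score 2.
E: beats C and D; loses to B and A → score 2.
A: beats C, D, B, and E → score 4.
A has the best pairwise record.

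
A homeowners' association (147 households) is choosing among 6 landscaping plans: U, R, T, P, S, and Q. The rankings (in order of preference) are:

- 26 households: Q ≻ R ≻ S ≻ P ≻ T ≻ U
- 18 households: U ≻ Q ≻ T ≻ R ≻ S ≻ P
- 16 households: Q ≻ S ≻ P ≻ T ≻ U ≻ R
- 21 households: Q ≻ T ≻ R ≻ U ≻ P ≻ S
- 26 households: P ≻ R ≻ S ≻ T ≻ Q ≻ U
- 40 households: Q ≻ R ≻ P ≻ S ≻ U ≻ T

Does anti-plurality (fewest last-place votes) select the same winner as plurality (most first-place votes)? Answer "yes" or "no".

yes

Anti-plurality — last-place votes: U 52, R 16, T 40, P 18, S 21, Q 0. Winner: Q.
Plurality — first-place votes: U 18, R 0, T 0, P 26, S 0, Q 103. Winner: Q.
The two methods agree.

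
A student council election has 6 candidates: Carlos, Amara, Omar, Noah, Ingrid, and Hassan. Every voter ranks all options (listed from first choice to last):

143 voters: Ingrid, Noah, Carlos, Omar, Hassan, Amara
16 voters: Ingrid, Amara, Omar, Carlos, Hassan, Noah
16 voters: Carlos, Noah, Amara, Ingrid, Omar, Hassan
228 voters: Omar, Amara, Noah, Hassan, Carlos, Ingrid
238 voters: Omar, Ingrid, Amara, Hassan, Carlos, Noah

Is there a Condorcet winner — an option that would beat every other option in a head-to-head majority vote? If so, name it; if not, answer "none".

Omar vs Carlos: 482–159 for Omar.
Omar vs Amara: 609–32 for Omar.
Omar vs Noah: 482–159 for Omar.
Omar vs Ingrid: 466–175 for Omar.
Omar vs Hassan: 641–0 for Omar.
Omar beats every other option head-to-head.

Omar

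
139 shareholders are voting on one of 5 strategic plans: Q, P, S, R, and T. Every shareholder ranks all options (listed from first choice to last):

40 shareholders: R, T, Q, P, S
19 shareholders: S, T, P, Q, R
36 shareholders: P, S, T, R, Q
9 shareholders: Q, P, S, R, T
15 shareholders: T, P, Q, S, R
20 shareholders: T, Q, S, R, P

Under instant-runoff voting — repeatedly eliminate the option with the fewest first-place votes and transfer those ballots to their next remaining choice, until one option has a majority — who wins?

T

Round 1: Q 9, P 36, S 19, R 40, T 35. Eliminate Q.
Round 2: P 45, S 19, R 40, T 35. Eliminate S.
Round 3: P 45, R 40, T 54. Eliminate R.
Round 4: P 45, T 94. T has a majority.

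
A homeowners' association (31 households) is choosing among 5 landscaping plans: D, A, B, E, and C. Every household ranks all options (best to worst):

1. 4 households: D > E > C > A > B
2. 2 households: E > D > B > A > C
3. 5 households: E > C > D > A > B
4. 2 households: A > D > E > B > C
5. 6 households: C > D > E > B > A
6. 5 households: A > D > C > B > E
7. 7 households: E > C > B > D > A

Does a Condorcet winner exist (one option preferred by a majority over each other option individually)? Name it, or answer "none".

Checking pairwise contests:
C beats D 18–13.
D beats A 24–7.
D beats B 24–7.
D beats E 17–14.
E beats C 20–11.
Every option loses at least one head-to-head, so there is no Condorcet winner.

none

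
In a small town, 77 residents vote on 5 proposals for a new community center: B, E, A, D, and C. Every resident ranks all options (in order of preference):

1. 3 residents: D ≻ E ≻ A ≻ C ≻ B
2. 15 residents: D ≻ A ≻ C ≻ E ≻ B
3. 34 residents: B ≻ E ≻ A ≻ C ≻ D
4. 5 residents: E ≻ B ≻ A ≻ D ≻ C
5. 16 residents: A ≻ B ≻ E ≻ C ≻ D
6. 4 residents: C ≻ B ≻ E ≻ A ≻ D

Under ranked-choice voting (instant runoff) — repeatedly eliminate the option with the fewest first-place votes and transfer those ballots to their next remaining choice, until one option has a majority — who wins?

B

Round 1: B 34, E 5, A 16, D 18, C 4. Eliminate C.
Round 2: B 38, E 5, A 16, D 18. Eliminate E.
Round 3: B 43, A 16, D 18. B has a majority.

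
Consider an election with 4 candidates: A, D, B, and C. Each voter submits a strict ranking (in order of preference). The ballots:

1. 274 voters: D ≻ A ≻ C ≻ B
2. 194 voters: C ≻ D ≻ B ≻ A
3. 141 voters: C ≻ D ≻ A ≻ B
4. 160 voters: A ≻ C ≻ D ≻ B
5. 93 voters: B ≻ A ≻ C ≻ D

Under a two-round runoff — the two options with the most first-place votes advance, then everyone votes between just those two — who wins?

Round 1 first-place votes: A 160, D 274, B 93, C 335.
C and D advance.
Runoff: C is preferred to D by 588 voters; D by 274.
C wins the runoff.

C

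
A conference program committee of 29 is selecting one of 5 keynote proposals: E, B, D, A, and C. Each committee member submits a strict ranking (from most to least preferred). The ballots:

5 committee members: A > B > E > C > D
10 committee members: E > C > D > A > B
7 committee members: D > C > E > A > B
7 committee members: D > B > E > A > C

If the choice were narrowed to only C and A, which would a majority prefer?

Voters preferring C to A: 17; preferring A to C: 12.
C wins the head-to-head.

C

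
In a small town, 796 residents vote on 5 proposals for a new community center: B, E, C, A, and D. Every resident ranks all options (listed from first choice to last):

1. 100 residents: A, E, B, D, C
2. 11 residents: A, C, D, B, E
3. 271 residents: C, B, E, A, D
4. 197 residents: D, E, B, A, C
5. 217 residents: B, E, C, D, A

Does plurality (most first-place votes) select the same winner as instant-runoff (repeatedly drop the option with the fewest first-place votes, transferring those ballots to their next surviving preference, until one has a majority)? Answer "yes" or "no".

Plurality — first-place votes: B 217, E 0, C 271, A 111, D 197. Winner: C.
Instant-runoff — R1 B 217, E 0, C 271, A 111, D 197 (E out); R2 B 217, C 271, A 111, D 197 (A out); R3 B 317, C 282, D 197 (D out); R4 B 514, C 282 (B winner). Winner: B.
The two methods disagree.

no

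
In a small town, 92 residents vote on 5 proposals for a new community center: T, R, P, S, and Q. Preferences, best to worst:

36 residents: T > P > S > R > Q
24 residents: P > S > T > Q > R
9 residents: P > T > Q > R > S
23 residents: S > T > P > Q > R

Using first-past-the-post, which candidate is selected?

T

First-place votes: T 36, R 0, P 33, S 23, Q 0.
T has the most first-place votes.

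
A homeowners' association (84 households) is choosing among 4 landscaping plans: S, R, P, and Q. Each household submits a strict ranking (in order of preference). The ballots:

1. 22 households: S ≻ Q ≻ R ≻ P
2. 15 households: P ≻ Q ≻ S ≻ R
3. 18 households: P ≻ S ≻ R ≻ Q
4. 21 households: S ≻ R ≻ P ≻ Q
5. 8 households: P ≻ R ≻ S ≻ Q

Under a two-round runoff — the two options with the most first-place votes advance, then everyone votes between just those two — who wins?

S

Round 1 first-place votes: S 43, R 0, P 41, Q 0.
S and P advance.
Runoff: S is preferred to P by 43 voters; P by 41.
S wins the runoff.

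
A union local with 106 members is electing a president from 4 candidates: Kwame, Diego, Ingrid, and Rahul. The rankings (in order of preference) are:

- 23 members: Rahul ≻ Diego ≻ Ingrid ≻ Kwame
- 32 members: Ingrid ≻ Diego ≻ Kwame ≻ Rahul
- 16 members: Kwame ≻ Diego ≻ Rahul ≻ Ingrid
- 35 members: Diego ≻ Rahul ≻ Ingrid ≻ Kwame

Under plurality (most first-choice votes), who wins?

First-place votes: Kwame 16, Diego 35, Ingrid 32, Rahul 23.
Diego has the most first-place votes.

Diego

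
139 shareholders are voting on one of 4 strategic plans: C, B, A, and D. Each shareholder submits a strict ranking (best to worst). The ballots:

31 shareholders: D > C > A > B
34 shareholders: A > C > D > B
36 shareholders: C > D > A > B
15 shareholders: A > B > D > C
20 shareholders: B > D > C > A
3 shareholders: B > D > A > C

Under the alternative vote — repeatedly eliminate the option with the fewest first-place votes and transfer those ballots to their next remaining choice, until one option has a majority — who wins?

Round 1: C 36, B 23, A 49, D 31. Eliminate B.
Round 2: C 36, A 49, D 54. Eliminate C.
Round 3: A 49, D 90. D has a majority.

D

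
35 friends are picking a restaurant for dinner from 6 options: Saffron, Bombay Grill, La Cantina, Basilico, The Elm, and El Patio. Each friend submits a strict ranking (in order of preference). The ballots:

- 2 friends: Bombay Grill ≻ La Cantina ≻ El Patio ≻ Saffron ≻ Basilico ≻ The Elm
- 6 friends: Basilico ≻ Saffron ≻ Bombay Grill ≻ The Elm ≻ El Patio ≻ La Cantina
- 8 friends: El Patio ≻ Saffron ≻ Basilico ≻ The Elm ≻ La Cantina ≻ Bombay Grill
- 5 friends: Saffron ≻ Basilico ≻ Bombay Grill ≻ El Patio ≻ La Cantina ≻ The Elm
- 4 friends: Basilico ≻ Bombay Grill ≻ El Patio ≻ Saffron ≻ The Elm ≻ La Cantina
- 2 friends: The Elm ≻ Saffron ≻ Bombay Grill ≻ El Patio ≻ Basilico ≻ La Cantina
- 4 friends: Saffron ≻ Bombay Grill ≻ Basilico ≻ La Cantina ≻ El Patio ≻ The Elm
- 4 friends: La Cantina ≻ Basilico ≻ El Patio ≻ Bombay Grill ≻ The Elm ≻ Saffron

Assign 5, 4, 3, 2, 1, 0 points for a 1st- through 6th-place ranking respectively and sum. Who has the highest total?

Basilico

Saffron: 2·2 + 6·4 + 8·4 + 5·5 + 4·2 + 2·4 + 4·5 + 4·0 = 121
Bombay Grill: 2·5 + 6·3 + 8·0 + 5·3 + 4·4 + 2·3 + 4·4 + 4·2 = 89
La Cantina: 2·4 + 6·0 + 8·1 + 5·1 + 4·0 + 2·0 + 4·2 + 4·5 = 49
Basilico: 2·1 + 6·5 + 8·3 + 5·4 + 4·5 + 2·1 + 4·3 + 4·4 = 126
The Elm: 2·0 + 6·2 + 8·2 + 5·0 + 4·1 + 2·5 + 4·0 + 4·1 = 46
El Patio: 2·3 + 6·1 + 8·5 + 5·2 + 4·3 + 2·2 + 4·1 + 4·3 = 94
Basilico has the highest Borda score (126).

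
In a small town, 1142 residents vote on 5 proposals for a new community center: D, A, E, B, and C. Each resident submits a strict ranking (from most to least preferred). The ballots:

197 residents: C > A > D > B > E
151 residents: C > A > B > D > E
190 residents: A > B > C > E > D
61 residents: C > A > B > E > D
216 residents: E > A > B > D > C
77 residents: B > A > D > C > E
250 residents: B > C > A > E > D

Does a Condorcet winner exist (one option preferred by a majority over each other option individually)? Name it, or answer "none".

none

Checking pairwise contests:
A beats D 1142–0.
C beats A 659–483.
A beats E 926–216.
A beats B 815–327.
B beats C 733–409.
Every option loses at least one head-to-head, so there is no Condorcet winner.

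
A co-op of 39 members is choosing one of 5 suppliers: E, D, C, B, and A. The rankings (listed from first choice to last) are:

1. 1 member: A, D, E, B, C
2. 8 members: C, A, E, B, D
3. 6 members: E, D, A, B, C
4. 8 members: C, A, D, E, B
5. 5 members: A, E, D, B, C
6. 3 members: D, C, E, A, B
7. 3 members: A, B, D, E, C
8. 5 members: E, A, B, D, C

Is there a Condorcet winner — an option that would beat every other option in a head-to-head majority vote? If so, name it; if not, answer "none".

A vs E: 25–14 for A.
A vs D: 30–9 for A.
A vs C: 20–19 for A.
A vs B: 39–0 for A.
A beats every other option head-to-head.

A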